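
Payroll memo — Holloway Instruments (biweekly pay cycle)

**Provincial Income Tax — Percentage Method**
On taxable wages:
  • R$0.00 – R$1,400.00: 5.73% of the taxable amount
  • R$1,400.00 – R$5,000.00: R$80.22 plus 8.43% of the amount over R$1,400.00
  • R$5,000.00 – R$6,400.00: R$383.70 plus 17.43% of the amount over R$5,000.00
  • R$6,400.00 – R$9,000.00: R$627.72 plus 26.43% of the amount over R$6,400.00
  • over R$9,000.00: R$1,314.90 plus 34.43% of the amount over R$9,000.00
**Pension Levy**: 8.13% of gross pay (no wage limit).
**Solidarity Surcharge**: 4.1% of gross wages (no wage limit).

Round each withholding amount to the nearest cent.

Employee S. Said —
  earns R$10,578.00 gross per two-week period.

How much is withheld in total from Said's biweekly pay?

R$3,151.90

Provincial Income Tax: taxable = R$10,578.00
  R$1,314.90 + 34.43% × (R$10,578.00 − R$9,000.00) = R$1,314.90 + 34.43% × R$1,578.00 = R$1,858.21
Pension Levy: 8.13% × R$10,578.00 = R$859.99
Solidarity Surcharge: 4.1% × R$10,578.00 = R$433.70
Total: R$1,858.21 + R$859.99 + R$433.70 = R$3,151.90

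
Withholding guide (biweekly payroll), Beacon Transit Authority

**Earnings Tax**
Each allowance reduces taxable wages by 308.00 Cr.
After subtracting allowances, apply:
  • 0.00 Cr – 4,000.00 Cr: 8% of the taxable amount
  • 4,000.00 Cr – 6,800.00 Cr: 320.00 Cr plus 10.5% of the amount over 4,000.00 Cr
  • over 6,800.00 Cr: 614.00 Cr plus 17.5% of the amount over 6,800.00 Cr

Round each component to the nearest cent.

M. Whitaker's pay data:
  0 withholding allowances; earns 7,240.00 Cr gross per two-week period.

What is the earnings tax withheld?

691.00 Cr

Earnings Tax: taxable = 7,240.00 Cr
  614.00 Cr + 17.5% × (7,240.00 Cr − 6,800.00 Cr) = 614.00 Cr + 17.5% × 440.00 Cr = 691.00 Cr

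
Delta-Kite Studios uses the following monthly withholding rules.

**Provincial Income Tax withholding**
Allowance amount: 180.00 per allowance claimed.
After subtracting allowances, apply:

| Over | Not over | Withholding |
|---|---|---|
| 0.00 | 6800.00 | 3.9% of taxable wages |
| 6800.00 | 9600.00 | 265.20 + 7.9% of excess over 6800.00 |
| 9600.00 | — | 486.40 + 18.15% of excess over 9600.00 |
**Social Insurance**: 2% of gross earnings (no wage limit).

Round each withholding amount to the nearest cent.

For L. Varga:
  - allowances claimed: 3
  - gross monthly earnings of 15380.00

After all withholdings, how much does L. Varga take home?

Provincial Income Tax: taxable = 15380.00 − 3×180.00 = 14840.00
  486.40 + 18.15% × (14840.00 − 9600.00) = 486.40 + 18.15% × 5240.00 = 1437.46
Social Insurance: 2% × 15380.00 = 307.60
Total withheld: 1437.46 + 307.60 = 1745.06
Net pay: 15380.00 − 1745.06 = 13634.94

13634.94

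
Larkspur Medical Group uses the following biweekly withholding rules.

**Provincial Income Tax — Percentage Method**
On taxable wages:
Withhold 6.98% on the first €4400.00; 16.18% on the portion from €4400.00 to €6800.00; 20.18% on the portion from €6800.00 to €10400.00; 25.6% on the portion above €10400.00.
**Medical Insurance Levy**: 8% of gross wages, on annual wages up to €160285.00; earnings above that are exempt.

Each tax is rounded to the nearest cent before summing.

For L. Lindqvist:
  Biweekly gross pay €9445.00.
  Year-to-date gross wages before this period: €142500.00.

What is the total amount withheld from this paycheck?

€1984.80

Provincial Income Tax: taxable = €9445.00
  €695.44 + 20.18% × (€9445.00 − €6800.00) = €695.44 + 20.18% × €2645.00 = €1229.20
Medical Insurance Levy: 8% × €9445.00 = €755.60
Total: €1229.20 + €755.60 = €1984.80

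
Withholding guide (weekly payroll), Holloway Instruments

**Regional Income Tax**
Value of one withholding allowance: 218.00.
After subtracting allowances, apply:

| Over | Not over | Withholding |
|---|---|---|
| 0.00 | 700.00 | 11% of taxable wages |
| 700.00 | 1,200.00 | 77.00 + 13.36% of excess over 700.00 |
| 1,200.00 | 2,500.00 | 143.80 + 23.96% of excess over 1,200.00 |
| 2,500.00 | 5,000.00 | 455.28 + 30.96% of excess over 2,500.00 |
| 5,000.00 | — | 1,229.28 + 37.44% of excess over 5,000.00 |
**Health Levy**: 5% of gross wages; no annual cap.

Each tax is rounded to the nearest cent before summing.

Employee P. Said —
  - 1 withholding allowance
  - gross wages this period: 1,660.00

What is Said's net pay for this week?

1,375.22

Regional Income Tax: taxable = 1,660.00 − 1×218.00 = 1,442.00
  143.80 + 23.96% × (1,442.00 − 1,200.00) = 143.80 + 23.96% × 242.00 = 201.78
Health Levy: 5% × 1,660.00 = 83.00
Total withheld: 201.78 + 83.00 = 284.78
Net pay: 1,660.00 − 284.78 = 1,375.22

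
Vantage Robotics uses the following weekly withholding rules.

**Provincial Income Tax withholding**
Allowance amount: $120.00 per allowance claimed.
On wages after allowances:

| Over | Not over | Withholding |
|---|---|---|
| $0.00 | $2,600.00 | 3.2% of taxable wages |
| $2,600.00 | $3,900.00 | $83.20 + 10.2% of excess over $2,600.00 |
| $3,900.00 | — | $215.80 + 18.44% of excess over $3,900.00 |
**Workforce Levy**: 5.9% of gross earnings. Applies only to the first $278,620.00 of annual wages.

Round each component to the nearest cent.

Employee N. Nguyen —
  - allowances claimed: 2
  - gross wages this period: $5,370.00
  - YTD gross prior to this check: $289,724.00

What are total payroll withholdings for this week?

Provincial Income Tax: taxable = $5,370.00 − 2×$120.00 = $5,130.00
  $215.80 + 18.44% × ($5,130.00 − $3,900.00) = $215.80 + 18.44% × $1,230.00 = $442.61
Workforce Levy: YTD $289,724.00 ≥ cap $278,620.00 → $0.00
Total: $442.61 + $0.00 = $442.61

$442.61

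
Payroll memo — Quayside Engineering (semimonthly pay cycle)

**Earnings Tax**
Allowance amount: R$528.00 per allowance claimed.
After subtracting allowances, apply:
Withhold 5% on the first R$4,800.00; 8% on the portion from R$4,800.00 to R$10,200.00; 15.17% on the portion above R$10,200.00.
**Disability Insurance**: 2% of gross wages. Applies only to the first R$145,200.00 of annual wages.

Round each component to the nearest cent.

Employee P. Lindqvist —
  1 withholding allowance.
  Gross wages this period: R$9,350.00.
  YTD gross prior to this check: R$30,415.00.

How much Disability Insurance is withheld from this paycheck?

R$187.00

Disability Insurance: 2% × R$9,350.00 = R$187.00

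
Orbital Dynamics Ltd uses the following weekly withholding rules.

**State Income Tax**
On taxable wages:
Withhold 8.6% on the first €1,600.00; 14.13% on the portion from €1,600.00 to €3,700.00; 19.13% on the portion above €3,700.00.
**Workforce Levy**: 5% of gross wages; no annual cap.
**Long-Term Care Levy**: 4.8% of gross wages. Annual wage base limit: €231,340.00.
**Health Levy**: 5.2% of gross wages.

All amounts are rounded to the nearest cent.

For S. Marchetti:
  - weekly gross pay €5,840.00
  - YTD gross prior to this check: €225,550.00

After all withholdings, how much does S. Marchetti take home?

€4,122.69

State Income Tax: taxable = €5,840.00
  €434.33 + 19.13% × (€5,840.00 − €3,700.00) = €434.33 + 19.13% × €2,140.00 = €843.71
Workforce Levy: 5% × €5,840.00 = €292.00
Long-Term Care Levy: cap €231,340.00 − YTD €225,550.00 = €5,790.00 subject; 4.8% × €5,790.00 = €277.92
Health Levy: 5.2% × €5,840.00 = €303.68
Total withheld: €843.71 + €292.00 + €277.92 + €303.68 = €1,717.31
Net pay: €5,840.00 − €1,717.31 = €4,122.69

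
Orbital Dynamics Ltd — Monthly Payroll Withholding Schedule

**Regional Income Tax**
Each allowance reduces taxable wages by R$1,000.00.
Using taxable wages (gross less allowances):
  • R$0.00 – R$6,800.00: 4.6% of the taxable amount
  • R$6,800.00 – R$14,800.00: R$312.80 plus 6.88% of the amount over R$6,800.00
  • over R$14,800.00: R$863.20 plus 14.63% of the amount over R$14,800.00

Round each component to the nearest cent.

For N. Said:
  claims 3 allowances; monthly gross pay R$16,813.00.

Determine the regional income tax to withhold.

Regional Income Tax: taxable = R$16,813.00 − 3×R$1,000.00 = R$13,813.00
  R$312.80 + 6.88% × (R$13,813.00 − R$6,800.00) = R$312.80 + 6.88% × R$7,013.00 = R$795.29

R$795.29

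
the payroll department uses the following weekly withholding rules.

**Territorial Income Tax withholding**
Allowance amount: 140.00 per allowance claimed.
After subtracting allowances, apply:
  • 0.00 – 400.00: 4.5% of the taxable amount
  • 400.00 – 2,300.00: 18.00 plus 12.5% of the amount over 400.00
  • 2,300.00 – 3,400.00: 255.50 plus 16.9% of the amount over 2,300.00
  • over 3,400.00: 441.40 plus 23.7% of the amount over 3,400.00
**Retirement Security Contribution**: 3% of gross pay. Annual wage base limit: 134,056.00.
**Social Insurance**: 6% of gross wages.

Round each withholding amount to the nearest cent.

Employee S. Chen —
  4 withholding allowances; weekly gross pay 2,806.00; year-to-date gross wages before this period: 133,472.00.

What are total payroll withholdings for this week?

434.63

Territorial Income Tax: taxable = 2,806.00 − 4×140.00 = 2,246.00
  18.00 + 12.5% × (2,246.00 − 400.00) = 18.00 + 12.5% × 1,846.00 = 248.75
Retirement Security Contribution: cap 134,056.00 − YTD 133,472.00 = 584.00 subject; 3% × 584.00 = 17.52
Social Insurance: 6% × 2,806.00 = 168.36
Total: 248.75 + 17.52 + 168.36 = 434.63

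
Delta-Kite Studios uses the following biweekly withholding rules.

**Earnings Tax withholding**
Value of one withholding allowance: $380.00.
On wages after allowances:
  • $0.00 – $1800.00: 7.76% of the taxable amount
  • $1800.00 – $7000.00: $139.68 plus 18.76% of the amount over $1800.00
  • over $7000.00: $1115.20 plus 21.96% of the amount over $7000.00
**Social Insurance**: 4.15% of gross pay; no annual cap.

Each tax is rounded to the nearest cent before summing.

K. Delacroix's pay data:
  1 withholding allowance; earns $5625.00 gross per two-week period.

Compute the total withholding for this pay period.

$1019.40

Earnings Tax: taxable = $5625.00 − 1×$380.00 = $5245.00
  $139.68 + 18.76% × ($5245.00 − $1800.00) = $139.68 + 18.76% × $3445.00 = $785.96
Social Insurance: 4.15% × $5625.00 = $233.44
Total: $785.96 + $233.44 = $1019.40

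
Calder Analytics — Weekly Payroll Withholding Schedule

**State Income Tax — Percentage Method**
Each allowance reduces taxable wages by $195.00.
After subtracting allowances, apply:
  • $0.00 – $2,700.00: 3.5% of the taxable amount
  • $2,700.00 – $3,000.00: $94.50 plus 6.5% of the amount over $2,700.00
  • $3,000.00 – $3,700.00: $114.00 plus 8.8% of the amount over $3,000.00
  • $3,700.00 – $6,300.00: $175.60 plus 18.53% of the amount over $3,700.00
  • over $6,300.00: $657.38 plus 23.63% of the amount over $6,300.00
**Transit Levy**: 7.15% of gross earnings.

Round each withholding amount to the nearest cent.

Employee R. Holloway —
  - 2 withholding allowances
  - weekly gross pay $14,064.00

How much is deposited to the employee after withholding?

State Income Tax: taxable = $14,064.00 − 2×$195.00 = $13,674.00
  $657.38 + 23.63% × ($13,674.00 − $6,300.00) = $657.38 + 23.63% × $7,374.00 = $2,399.86
Transit Levy: 7.15% × $14,064.00 = $1,005.58
Total withheld: $2,399.86 + $1,005.58 = $3,405.44
Net pay: $14,064.00 − $3,405.44 = $10,658.56

$10,658.56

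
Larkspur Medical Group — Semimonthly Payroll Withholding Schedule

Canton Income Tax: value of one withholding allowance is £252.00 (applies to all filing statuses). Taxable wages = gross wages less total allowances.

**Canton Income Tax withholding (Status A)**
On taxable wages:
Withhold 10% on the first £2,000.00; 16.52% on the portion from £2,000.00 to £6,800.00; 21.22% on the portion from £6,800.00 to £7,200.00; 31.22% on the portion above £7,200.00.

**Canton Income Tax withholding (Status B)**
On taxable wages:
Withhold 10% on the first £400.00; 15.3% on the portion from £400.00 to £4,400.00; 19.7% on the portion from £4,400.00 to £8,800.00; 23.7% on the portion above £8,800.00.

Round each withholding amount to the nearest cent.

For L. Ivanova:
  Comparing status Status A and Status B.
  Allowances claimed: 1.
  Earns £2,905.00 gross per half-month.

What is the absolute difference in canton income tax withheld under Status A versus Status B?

Canton Income Tax (Status A): taxable = £2,905.00 − 1×£252.00 = £2,653.00
  £200.00 + 16.52% × (£2,653.00 − £2,000.00) = £200.00 + 16.52% × £653.00 = £307.88
Canton Income Tax (Status B): taxable = £2,905.00 − 1×£252.00 = £2,653.00
  £40.00 + 15.3% × (£2,653.00 − £400.00) = £40.00 + 15.3% × £2,253.00 = £384.71
Difference: |£307.88 − £384.71| = £76.83 (higher under Status B)

£76.83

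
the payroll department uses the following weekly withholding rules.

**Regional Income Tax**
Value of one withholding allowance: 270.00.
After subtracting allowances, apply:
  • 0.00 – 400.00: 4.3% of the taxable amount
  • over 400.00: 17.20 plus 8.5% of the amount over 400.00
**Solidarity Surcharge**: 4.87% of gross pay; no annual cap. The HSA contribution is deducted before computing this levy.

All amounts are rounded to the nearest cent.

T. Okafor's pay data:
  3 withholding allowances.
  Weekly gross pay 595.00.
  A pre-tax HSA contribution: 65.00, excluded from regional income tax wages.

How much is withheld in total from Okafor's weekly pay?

Regional Income Tax: taxable = 595.00 − 65.00 − 3×270.00 = -280.00
  Taxable ≤ 0 → 0.00
Solidarity Surcharge: 4.87% × 530.00 = 25.81
Total: 0.00 + 25.81 = 25.81

25.81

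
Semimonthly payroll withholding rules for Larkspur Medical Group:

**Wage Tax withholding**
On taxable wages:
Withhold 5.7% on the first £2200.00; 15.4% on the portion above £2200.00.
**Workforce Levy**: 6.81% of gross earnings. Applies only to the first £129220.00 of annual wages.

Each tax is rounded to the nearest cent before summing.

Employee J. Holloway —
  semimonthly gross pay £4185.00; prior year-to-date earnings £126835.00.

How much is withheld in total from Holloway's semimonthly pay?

£593.51

Wage Tax: taxable = £4185.00
  £125.40 + 15.4% × (£4185.00 − £2200.00) = £125.40 + 15.4% × £1985.00 = £431.09
Workforce Levy: cap £129220.00 − YTD £126835.00 = £2385.00 subject; 6.81% × £2385.00 = £162.42
Total: £431.09 + £162.42 = £593.51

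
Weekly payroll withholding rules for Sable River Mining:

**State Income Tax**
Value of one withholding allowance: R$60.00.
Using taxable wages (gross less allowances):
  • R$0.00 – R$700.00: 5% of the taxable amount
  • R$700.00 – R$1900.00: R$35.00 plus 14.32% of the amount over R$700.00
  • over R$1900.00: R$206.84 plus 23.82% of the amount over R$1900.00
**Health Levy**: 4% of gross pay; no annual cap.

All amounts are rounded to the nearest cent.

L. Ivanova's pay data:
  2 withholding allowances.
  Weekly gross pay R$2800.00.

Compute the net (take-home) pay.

R$2295.36

State Income Tax: taxable = R$2800.00 − 2×R$60.00 = R$2680.00
  R$206.84 + 23.82% × (R$2680.00 − R$1900.00) = R$206.84 + 23.82% × R$780.00 = R$392.64
Health Levy: 4% × R$2800.00 = R$112.00
Total withheld: R$392.64 + R$112.00 = R$504.64
Net pay: R$2800.00 − R$504.64 = R$2295.36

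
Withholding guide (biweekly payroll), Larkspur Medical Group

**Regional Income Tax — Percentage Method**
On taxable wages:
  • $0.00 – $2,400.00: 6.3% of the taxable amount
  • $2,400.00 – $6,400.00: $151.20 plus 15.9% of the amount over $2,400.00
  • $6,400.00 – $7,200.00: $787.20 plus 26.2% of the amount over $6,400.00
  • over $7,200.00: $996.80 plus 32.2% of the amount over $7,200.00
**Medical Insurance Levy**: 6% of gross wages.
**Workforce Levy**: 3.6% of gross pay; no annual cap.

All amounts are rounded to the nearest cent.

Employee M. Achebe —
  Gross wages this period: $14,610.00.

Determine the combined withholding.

Regional Income Tax: taxable = $14,610.00
  $996.80 + 32.2% × ($14,610.00 − $7,200.00) = $996.80 + 32.2% × $7,410.00 = $3,382.82
Medical Insurance Levy: 6% × $14,610.00 = $876.60
Workforce Levy: 3.6% × $14,610.00 = $525.96
Total: $3,382.82 + $876.60 + $525.96 = $4,785.38

$4,785.38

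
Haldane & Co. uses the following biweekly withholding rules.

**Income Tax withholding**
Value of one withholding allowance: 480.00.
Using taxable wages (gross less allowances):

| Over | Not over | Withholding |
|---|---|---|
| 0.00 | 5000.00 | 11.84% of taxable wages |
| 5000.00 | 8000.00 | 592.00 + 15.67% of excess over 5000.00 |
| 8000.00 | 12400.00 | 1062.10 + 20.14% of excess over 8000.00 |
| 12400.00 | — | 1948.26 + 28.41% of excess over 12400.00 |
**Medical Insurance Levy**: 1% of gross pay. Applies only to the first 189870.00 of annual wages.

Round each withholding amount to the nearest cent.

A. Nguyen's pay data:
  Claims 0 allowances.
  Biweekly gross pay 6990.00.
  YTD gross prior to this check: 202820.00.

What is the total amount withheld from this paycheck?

Income Tax: taxable = 6990.00
  592.00 + 15.67% × (6990.00 − 5000.00) = 592.00 + 15.67% × 1990.00 = 903.83
Medical Insurance Levy: YTD 202820.00 ≥ cap 189870.00 → 0.00
Total: 903.83 + 0.00 = 903.83

903.83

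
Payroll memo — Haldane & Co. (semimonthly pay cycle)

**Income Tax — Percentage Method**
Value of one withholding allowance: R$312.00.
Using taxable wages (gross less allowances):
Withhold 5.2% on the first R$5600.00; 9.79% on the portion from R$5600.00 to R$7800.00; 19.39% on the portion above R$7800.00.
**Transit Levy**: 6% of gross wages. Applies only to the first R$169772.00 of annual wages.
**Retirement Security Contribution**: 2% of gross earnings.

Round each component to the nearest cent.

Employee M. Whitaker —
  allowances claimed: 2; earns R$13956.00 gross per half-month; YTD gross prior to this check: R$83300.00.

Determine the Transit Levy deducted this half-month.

Transit Levy: 6% × R$13956.00 = R$837.36

R$837.36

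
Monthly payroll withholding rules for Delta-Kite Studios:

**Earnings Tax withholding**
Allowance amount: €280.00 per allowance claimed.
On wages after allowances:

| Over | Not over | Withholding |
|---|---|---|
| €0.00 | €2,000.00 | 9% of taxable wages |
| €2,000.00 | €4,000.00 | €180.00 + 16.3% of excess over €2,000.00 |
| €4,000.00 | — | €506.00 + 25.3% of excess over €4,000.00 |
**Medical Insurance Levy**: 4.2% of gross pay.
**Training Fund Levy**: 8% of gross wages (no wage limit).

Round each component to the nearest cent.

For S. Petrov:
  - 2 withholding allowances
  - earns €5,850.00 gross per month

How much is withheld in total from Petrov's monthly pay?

€1,546.07

Earnings Tax: taxable = €5,850.00 − 2×€280.00 = €5,290.00
  €506.00 + 25.3% × (€5,290.00 − €4,000.00) = €506.00 + 25.3% × €1,290.00 = €832.37
Medical Insurance Levy: 4.2% × €5,850.00 = €245.70
Training Fund Levy: 8% × €5,850.00 = €468.00
Total: €832.37 + €245.70 + €468.00 = €1,546.07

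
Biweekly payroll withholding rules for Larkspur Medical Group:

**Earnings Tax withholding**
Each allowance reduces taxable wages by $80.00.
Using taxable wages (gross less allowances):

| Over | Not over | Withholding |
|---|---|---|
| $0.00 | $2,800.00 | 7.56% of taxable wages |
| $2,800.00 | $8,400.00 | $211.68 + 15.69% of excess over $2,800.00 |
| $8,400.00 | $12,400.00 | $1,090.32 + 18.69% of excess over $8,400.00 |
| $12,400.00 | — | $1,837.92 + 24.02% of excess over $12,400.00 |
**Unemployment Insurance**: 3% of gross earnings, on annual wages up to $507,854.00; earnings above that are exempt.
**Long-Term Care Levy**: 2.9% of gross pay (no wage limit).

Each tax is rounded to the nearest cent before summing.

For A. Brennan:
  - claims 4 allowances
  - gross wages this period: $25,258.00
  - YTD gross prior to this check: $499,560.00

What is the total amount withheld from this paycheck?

Earnings Tax: taxable = $25,258.00 − 4×$80.00 = $24,938.00
  $1,837.92 + 24.02% × ($24,938.00 − $12,400.00) = $1,837.92 + 24.02% × $12,538.00 = $4,849.55
Unemployment Insurance: cap $507,854.00 − YTD $499,560.00 = $8,294.00 subject; 3% × $8,294.00 = $248.82
Long-Term Care Levy: 2.9% × $25,258.00 = $732.48
Total: $4,849.55 + $248.82 + $732.48 = $5,830.85

$5,830.85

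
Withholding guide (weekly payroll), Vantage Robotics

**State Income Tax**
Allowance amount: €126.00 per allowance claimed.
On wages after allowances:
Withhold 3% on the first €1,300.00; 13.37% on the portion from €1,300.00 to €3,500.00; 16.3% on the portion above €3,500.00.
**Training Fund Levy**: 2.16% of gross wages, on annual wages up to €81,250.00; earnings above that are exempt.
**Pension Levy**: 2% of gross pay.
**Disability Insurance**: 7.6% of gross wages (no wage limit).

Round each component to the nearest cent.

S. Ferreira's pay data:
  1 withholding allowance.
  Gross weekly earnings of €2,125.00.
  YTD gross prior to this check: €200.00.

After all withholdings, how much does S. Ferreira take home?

State Income Tax: taxable = €2,125.00 − 1×€126.00 = €1,999.00
  €39.00 + 13.37% × (€1,999.00 − €1,300.00) = €39.00 + 13.37% × €699.00 = €132.46
Training Fund Levy: 2.16% × €2,125.00 = €45.90
Pension Levy: 2% × €2,125.00 = €42.50
Disability Insurance: 7.6% × €2,125.00 = €161.50
Total withheld: €132.46 + €45.90 + €42.50 + €161.50 = €382.36
Net pay: €2,125.00 − €382.36 = €1,742.64

€1,742.64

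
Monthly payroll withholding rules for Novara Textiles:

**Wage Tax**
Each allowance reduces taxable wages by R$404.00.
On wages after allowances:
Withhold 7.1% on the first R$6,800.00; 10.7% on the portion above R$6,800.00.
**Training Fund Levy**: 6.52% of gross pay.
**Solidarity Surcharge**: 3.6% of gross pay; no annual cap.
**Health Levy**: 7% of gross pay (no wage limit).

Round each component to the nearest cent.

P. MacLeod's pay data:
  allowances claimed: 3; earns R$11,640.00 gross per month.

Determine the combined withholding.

Wage Tax: taxable = R$11,640.00 − 3×R$404.00 = R$10,428.00
  R$482.80 + 10.7% × (R$10,428.00 − R$6,800.00) = R$482.80 + 10.7% × R$3,628.00 = R$871.00
Training Fund Levy: 6.52% × R$11,640.00 = R$758.93
Solidarity Surcharge: 3.6% × R$11,640.00 = R$419.04
Health Levy: 7% × R$11,640.00 = R$814.80
Total: R$871.00 + R$758.93 + R$419.04 + R$814.80 = R$2,863.77

R$2,863.77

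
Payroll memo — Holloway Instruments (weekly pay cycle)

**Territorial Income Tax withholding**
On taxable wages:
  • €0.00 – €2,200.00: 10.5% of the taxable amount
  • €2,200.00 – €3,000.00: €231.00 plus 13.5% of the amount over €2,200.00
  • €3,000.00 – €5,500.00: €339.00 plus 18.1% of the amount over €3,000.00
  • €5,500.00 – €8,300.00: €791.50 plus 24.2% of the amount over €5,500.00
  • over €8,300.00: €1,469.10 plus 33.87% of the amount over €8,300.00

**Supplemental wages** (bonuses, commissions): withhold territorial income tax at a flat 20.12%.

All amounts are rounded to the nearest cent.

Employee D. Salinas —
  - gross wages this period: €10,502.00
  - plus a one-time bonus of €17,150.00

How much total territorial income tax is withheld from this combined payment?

€5,665.50

Territorial Income Tax: taxable = €10,502.00
  €1,469.10 + 33.87% × (€10,502.00 − €8,300.00) = €1,469.10 + 33.87% × €2,202.00 = €2,214.92
Supplemental (20.12% flat on bonus): 20.12% × €17,150.00 = €3,450.58
Total territorial income tax: €2,214.92 + €3,450.58 = €5,665.50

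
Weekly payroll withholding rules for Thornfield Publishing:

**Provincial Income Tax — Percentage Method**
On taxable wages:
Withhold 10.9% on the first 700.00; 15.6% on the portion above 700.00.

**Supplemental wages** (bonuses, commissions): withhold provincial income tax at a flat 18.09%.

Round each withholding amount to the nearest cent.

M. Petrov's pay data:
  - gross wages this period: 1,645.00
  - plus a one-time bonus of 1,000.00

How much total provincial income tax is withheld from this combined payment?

Provincial Income Tax: taxable = 1,645.00
  76.30 + 15.6% × (1,645.00 − 700.00) = 76.30 + 15.6% × 945.00 = 223.72
Supplemental (18.09% flat on bonus): 18.09% × 1,000.00 = 180.90
Total provincial income tax: 223.72 + 180.90 = 404.62

404.62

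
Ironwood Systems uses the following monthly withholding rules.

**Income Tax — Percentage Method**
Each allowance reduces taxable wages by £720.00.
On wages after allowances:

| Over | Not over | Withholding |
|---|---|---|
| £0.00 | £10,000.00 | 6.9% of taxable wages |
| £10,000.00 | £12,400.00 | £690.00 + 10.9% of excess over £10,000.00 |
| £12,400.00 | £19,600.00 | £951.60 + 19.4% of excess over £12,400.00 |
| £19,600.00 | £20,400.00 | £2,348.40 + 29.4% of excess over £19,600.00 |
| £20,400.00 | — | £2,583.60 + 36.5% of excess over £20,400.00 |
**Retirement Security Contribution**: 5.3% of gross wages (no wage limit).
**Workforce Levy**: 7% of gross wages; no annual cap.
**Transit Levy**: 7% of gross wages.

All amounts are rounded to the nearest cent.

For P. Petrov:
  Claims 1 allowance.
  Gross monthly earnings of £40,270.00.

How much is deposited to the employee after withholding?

£22,924.54

Income Tax: taxable = £40,270.00 − 1×£720.00 = £39,550.00
  £2,583.60 + 36.5% × (£39,550.00 − £20,400.00) = £2,583.60 + 36.5% × £19,150.00 = £9,573.35
Retirement Security Contribution: 5.3% × £40,270.00 = £2,134.31
Workforce Levy: 7% × £40,270.00 = £2,818.90
Transit Levy: 7% × £40,270.00 = £2,818.90
Total withheld: £9,573.35 + £2,134.31 + £2,818.90 + £2,818.90 = £17,345.46
Net pay: £40,270.00 − £17,345.46 = £22,924.54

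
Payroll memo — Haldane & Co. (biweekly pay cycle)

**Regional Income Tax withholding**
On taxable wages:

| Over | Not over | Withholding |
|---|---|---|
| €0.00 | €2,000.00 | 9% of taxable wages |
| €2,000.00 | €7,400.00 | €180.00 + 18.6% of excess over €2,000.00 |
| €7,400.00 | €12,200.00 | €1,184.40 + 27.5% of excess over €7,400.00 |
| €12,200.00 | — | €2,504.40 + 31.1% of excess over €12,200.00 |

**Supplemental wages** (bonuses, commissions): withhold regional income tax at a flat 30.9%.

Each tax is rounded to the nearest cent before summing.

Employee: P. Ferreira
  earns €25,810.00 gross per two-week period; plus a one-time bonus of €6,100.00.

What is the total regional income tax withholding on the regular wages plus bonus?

Regional Income Tax: taxable = €25,810.00
  €2,504.40 + 31.1% × (€25,810.00 − €12,200.00) = €2,504.40 + 31.1% × €13,610.00 = €6,737.11
Supplemental (30.9% flat on bonus): 30.9% × €6,100.00 = €1,884.90
Total regional income tax: €6,737.11 + €1,884.90 = €8,622.01

€8,622.01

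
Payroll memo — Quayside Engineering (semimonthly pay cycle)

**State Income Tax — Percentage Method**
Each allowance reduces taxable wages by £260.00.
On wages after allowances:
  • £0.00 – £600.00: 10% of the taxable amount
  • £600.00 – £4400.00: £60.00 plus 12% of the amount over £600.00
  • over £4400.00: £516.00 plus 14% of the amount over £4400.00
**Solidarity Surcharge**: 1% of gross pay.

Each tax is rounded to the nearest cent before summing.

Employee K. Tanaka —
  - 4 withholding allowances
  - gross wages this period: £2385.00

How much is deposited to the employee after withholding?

State Income Tax: taxable = £2385.00 − 4×£260.00 = £1345.00
  £60.00 + 12% × (£1345.00 − £600.00) = £60.00 + 12% × £745.00 = £149.40
Solidarity Surcharge: 1% × £2385.00 = £23.85
Total withheld: £149.40 + £23.85 = £173.25
Net pay: £2385.00 − £173.25 = £2211.75

£2211.75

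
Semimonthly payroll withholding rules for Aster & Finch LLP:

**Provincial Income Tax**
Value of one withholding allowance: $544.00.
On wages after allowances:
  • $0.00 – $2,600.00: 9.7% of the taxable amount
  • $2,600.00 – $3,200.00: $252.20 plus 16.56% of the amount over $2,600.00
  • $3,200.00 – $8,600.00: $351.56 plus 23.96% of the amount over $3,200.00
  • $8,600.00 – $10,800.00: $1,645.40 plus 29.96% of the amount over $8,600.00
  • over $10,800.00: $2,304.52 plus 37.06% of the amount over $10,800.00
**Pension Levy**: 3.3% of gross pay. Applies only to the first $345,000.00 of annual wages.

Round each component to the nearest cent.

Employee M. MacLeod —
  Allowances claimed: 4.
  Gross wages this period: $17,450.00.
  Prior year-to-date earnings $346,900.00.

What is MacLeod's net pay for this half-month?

$13,487.42

Provincial Income Tax: taxable = $17,450.00 − 4×$544.00 = $15,274.00
  $2,304.52 + 37.06% × ($15,274.00 − $10,800.00) = $2,304.52 + 37.06% × $4,474.00 = $3,962.58
Pension Levy: YTD $346,900.00 ≥ cap $345,000.00 → $0.00
Total withheld: $3,962.58 + $0.00 = $3,962.58
Net pay: $17,450.00 − $3,962.58 = $13,487.42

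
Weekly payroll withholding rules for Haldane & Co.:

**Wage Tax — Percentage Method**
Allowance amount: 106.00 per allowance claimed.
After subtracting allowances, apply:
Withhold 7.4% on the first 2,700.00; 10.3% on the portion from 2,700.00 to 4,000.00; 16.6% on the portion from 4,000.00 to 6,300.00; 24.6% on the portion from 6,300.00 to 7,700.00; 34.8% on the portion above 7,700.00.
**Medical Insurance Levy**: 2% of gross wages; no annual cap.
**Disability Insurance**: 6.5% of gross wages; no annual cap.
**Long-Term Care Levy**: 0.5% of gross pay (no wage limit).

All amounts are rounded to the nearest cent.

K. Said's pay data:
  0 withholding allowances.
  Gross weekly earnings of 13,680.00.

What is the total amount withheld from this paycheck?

4,372.14

Wage Tax: taxable = 13,680.00
  1,059.90 + 34.8% × (13,680.00 − 7,700.00) = 1,059.90 + 34.8% × 5,980.00 = 3,140.94
Medical Insurance Levy: 2% × 13,680.00 = 273.60
Disability Insurance: 6.5% × 13,680.00 = 889.20
Long-Term Care Levy: 0.5% × 13,680.00 = 68.40
Total: 3,140.94 + 273.60 + 889.20 + 68.40 = 4,372.14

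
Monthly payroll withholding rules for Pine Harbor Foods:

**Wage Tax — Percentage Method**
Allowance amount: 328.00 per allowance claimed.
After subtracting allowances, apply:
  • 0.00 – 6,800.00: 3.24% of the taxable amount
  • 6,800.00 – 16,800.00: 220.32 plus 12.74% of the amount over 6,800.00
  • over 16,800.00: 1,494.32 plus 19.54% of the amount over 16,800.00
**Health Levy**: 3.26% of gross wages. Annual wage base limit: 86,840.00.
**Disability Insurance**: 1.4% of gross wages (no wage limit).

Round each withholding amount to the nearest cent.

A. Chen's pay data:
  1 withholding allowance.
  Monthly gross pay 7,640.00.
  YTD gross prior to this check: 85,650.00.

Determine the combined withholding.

Wage Tax: taxable = 7,640.00 − 1×328.00 = 7,312.00
  220.32 + 12.74% × (7,312.00 − 6,800.00) = 220.32 + 12.74% × 512.00 = 285.55
Health Levy: cap 86,840.00 − YTD 85,650.00 = 1,190.00 subject; 3.26% × 1,190.00 = 38.79
Disability Insurance: 1.4% × 7,640.00 = 106.96
Total: 285.55 + 38.79 + 106.96 = 431.30

431.30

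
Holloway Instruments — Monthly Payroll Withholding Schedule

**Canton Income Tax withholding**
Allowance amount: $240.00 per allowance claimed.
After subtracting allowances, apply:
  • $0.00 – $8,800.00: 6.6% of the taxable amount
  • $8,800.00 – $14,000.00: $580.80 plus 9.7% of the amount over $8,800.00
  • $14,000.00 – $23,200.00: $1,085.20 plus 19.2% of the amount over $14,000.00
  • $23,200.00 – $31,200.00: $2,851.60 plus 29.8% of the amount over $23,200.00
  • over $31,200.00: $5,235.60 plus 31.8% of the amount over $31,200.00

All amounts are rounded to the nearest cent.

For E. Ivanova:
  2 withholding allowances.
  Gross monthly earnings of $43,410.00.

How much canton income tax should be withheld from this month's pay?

Canton Income Tax: taxable = $43,410.00 − 2×$240.00 = $42,930.00
  $5,235.60 + 31.8% × ($42,930.00 − $31,200.00) = $5,235.60 + 31.8% × $11,730.00 = $8,965.74

$8,965.74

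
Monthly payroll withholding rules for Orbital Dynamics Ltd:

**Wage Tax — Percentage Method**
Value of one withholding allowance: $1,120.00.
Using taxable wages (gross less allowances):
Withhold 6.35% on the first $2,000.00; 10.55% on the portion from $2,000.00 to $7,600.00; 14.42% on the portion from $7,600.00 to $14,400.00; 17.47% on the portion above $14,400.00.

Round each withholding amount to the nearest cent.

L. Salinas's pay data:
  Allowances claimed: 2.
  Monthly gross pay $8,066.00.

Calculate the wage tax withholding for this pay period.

$530.64

Wage Tax: taxable = $8,066.00 − 2×$1,120.00 = $5,826.00
  $127.00 + 10.55% × ($5,826.00 − $2,000.00) = $127.00 + 10.55% × $3,826.00 = $530.64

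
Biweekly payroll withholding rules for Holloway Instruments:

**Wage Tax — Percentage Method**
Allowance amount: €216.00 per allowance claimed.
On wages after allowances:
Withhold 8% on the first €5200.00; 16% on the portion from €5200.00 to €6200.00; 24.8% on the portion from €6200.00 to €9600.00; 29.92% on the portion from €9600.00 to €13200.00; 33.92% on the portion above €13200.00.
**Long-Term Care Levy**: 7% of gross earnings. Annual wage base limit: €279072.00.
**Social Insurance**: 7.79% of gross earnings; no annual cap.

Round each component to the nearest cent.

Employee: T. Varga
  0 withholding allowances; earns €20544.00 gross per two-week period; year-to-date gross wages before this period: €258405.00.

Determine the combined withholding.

Wage Tax: taxable = €20544.00
  €2496.32 + 33.92% × (€20544.00 − €13200.00) = €2496.32 + 33.92% × €7344.00 = €4987.40
Long-Term Care Levy: 7% × €20544.00 = €1438.08
Social Insurance: 7.79% × €20544.00 = €1600.38
Total: €4987.40 + €1438.08 + €1600.38 = €8025.86

€8025.86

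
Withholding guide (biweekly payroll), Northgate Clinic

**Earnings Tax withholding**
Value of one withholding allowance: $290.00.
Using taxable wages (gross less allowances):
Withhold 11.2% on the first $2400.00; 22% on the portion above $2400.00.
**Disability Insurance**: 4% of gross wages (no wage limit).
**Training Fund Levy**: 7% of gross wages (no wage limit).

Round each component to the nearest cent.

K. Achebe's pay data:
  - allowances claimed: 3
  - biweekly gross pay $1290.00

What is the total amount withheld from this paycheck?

Earnings Tax: taxable = $1290.00 − 3×$290.00 = $420.00
  11.2% × $420.00 = $47.04
Disability Insurance: 4% × $1290.00 = $51.60
Training Fund Levy: 7% × $1290.00 = $90.30
Total: $47.04 + $51.60 + $90.30 = $188.94

$188.94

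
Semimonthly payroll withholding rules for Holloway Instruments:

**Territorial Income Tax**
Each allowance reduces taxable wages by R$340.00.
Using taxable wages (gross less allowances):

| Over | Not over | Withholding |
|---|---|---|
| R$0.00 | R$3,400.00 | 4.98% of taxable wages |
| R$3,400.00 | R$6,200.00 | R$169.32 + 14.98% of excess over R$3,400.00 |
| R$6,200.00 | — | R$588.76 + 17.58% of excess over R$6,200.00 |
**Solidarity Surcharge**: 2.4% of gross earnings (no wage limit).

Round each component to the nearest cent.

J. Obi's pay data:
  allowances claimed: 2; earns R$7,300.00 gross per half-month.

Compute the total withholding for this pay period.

Territorial Income Tax: taxable = R$7,300.00 − 2×R$340.00 = R$6,620.00
  R$588.76 + 17.58% × (R$6,620.00 − R$6,200.00) = R$588.76 + 17.58% × R$420.00 = R$662.60
Solidarity Surcharge: 2.4% × R$7,300.00 = R$175.20
Total: R$662.60 + R$175.20 = R$837.80

R$837.80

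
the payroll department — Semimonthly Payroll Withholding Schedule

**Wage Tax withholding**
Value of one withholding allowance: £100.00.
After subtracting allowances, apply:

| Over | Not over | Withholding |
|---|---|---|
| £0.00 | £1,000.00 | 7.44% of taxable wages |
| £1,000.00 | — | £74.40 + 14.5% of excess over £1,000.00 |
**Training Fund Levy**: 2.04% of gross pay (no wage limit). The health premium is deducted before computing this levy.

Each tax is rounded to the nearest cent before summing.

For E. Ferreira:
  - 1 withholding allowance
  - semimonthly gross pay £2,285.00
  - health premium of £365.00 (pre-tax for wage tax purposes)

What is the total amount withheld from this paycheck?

£232.47

Wage Tax: taxable = £2,285.00 − £365.00 − 1×£100.00 = £1,820.00
  £74.40 + 14.5% × (£1,820.00 − £1,000.00) = £74.40 + 14.5% × £820.00 = £193.30
Training Fund Levy: 2.04% × £1,920.00 = £39.17
Total: £193.30 + £39.17 = £232.47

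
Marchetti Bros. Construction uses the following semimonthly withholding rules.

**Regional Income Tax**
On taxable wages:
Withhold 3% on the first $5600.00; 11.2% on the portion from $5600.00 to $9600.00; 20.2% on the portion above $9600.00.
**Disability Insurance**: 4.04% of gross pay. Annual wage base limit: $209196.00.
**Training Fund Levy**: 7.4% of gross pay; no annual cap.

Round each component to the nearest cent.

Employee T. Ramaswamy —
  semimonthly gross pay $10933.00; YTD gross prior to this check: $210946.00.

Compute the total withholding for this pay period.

Regional Income Tax: taxable = $10933.00
  $616.00 + 20.2% × ($10933.00 − $9600.00) = $616.00 + 20.2% × $1333.00 = $885.27
Disability Insurance: YTD $210946.00 ≥ cap $209196.00 → $0.00
Training Fund Levy: 7.4% × $10933.00 = $809.04
Total: $885.27 + $0.00 + $809.04 = $1694.31

$1694.31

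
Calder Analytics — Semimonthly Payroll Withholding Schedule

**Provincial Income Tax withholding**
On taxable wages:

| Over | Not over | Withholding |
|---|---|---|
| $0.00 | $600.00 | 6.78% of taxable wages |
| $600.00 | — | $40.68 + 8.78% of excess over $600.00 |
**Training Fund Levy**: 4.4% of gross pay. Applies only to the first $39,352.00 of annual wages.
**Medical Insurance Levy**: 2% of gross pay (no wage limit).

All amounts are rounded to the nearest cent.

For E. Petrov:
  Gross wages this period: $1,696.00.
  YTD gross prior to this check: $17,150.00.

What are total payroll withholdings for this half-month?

$245.45

Provincial Income Tax: taxable = $1,696.00
  $40.68 + 8.78% × ($1,696.00 − $600.00) = $40.68 + 8.78% × $1,096.00 = $136.91
Training Fund Levy: 4.4% × $1,696.00 = $74.62
Medical Insurance Levy: 2% × $1,696.00 = $33.92
Total: $136.91 + $74.62 + $33.92 = $245.45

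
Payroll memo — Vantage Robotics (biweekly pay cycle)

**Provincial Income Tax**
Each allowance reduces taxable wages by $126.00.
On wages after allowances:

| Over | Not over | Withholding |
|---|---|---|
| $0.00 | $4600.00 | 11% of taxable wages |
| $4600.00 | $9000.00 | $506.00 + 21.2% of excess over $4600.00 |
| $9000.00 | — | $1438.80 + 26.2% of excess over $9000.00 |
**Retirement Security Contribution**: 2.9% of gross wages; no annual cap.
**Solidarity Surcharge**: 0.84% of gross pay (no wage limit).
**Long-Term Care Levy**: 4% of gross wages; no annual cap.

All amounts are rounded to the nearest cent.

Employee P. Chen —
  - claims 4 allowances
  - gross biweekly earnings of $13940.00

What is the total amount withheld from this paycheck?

Provincial Income Tax: taxable = $13940.00 − 4×$126.00 = $13436.00
  $1438.80 + 26.2% × ($13436.00 − $9000.00) = $1438.80 + 26.2% × $4436.00 = $2601.03
Retirement Security Contribution: 2.9% × $13940.00 = $404.26
Solidarity Surcharge: 0.84% × $13940.00 = $117.10
Long-Term Care Levy: 4% × $13940.00 = $557.60
Total: $2601.03 + $404.26 + $117.10 + $557.60 = $3679.99

$3679.99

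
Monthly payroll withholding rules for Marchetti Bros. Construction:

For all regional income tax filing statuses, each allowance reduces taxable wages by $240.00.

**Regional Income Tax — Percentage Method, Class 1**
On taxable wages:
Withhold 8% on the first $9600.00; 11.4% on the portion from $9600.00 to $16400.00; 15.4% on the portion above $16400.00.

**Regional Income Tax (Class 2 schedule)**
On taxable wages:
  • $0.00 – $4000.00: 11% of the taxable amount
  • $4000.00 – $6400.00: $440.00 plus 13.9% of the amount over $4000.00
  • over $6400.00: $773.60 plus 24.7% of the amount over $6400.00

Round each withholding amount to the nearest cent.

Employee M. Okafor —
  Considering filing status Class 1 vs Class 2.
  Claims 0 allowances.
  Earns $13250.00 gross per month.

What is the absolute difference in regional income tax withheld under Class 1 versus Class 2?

Regional Income Tax (Class 1): taxable = $13250.00
  $768.00 + 11.4% × ($13250.00 − $9600.00) = $768.00 + 11.4% × $3650.00 = $1184.10
Regional Income Tax (Class 2): taxable = $13250.00
  $773.60 + 24.7% × ($13250.00 − $6400.00) = $773.60 + 24.7% × $6850.00 = $2465.55
Difference: |$1184.10 − $2465.55| = $1281.45 (higher under Class 2)

$1281.45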